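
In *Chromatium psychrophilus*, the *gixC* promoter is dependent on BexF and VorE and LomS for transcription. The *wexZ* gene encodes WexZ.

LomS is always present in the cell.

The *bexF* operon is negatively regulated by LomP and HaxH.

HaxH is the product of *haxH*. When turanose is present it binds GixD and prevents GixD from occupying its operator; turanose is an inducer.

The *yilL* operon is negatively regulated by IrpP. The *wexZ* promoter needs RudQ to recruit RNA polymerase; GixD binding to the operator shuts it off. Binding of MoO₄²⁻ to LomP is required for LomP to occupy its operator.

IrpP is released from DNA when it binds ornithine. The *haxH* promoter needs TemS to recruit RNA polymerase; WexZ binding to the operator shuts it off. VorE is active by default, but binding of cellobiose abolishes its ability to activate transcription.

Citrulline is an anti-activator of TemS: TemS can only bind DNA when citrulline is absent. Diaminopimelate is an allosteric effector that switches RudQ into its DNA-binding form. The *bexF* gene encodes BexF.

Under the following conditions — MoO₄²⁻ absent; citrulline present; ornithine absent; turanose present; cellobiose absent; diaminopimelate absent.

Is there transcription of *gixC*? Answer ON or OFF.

ON

MoO₄²⁻ is absent, so LomP is inactive.
Turanose is present, so GixD is inactive.
Diaminopimelate is absent, so RudQ is inactive.
Required activator RudQ is absent, so *wexZ* is not transcribed.
So WexZ is not produced.
Citrulline is present, so TemS is inactive.
Required activator TemS is absent, so *haxH* is not transcribed.
So HaxH is not produced.
With no repressor bound, *bexF* is transcribed.
So BexF is produced and active.
Cellobiose is absent, so VorE is active.
LomS is produced constitutively and is active.
No repressor is bound and BexF and VorE and LomS are active, so *gixC* is transcribed.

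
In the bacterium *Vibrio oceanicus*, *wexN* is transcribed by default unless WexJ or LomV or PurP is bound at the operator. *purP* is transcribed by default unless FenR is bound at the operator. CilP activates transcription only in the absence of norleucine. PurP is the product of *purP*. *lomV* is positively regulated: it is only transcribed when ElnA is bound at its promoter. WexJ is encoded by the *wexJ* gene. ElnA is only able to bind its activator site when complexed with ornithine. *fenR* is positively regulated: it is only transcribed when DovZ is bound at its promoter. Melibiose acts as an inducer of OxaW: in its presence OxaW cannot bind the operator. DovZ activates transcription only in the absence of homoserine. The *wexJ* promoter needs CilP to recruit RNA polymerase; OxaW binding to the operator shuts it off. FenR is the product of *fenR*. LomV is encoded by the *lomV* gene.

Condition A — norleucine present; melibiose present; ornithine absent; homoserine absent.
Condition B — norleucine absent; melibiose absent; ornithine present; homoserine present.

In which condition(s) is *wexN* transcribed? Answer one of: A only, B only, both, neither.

Condition A:
Norleucine is present, so CilP is inactive.
Melibiose is present, so OxaW is inactive.
Required activator CilP is absent, so *wexJ* is not transcribed.
So WexJ is not produced.
Ornithine is absent, so ElnA is inactive.
Required activator ElnA is absent, so *lomV* is not transcribed.
So LomV is not produced.
Homoserine is absent, so DovZ is active.
No repressor is bound and DovZ is active, so *fenR* is transcribed.
So FenR is produced and active.
With repressor FenR bound, *purP* is not transcribed.
So PurP is not produced.
With no repressor bound, *wexN* is transcribed.
→ *wexN* is ON in A.
Condition B:
Norleucine is absent, so CilP is active.
Melibiose is absent, so OxaW is active.
With repressor OxaW bound, *wexJ* is not transcribed.
So WexJ is not produced.
Ornithine is present, so ElnA is active.
No repressor is bound and ElnA is active, so *lomV* is transcribed.
So LomV is produced and active.
Homoserine is present, so DovZ is inactive.
Required activator DovZ is absent, so *fenR* is not transcribed.
So FenR is not produced.
With no repressor bound, *purP* is transcribed.
So PurP is produced and active.
With repressor LomV bound, *wexN* is not transcribed.
→ *wexN* is OFF in B.

A only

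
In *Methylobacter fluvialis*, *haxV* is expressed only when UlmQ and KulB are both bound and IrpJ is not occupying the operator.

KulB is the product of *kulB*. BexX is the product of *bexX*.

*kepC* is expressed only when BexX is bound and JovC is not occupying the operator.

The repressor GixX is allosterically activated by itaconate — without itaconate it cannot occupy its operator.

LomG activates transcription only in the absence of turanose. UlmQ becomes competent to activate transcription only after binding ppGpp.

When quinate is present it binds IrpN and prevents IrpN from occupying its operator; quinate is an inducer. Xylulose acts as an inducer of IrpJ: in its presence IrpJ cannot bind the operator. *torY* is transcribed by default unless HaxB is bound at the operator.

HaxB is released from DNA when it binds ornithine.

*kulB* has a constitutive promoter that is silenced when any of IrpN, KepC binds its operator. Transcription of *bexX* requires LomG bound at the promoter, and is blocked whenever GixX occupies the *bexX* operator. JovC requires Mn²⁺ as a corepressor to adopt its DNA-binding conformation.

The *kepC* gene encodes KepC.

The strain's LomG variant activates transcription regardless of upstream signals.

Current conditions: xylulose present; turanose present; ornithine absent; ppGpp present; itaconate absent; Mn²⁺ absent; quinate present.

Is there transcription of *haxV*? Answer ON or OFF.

OFF

ppGpp is present, so UlmQ is active.
Xylulose is present, so IrpJ is inactive.
Quinate is present, so IrpN is inactive.
LomG is constitutively active in this strain.
Itaconate is absent, so GixX is inactive.
No repressor is bound and LomG is active, so *bexX* is transcribed.
So BexX is produced and active.
Mn²⁺ is absent, so JovC is inactive.
No repressor is bound and BexX is active, so *kepC* is transcribed.
So KepC is produced and active.
With repressor KepC bound, *kulB* is not transcribed.
So KulB is not produced.
Required activator KulB is absent, so *haxV* is not transcribed.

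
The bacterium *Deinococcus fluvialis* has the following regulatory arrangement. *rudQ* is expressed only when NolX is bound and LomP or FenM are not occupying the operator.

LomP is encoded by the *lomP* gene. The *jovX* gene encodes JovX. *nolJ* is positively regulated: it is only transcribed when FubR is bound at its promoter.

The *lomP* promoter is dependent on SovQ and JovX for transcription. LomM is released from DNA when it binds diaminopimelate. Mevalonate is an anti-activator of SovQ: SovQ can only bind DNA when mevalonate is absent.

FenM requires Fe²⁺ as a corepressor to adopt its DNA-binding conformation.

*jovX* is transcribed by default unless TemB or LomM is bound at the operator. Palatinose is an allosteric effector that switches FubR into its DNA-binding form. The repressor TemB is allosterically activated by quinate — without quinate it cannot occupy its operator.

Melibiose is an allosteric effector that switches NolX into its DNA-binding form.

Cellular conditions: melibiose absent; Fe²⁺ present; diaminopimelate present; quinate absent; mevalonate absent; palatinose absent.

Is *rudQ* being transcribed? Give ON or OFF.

Mevalonate is absent, so SovQ is active.
Quinate is absent, so TemB is inactive.
Diaminopimelate is present, so LomM is inactive.
With no repressor bound, *jovX* is transcribed.
So JovX is produced and active.
No repressor is bound and SovQ and JovX are active, so *lomP* is transcribed.
So LomP is produced and active.
Fe²⁺ is present, so FenM is active.
Melibiose is absent, so NolX is inactive.
With repressor LomP bound, *rudQ* is not transcribed.

OFF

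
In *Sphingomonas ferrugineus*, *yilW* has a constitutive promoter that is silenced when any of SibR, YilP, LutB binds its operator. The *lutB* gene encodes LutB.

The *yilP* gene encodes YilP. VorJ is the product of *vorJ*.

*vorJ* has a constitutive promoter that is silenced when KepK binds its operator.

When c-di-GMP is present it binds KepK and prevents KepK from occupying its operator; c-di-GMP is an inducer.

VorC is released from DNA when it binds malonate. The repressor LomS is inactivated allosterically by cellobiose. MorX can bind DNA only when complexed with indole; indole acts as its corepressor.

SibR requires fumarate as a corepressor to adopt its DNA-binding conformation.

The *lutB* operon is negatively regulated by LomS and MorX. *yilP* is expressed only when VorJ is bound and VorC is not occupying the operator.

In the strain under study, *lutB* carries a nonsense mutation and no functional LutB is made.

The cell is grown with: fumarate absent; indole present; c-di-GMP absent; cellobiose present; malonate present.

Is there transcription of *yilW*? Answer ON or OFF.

Fumarate is absent, so SibR is inactive.
c-di-GMP is absent, so KepK is active.
With repressor KepK bound, *vorJ* is not transcribed.
So VorJ is not produced.
Malonate is present, so VorC is inactive.
Required activator VorJ is absent, so *yilP* is not transcribed.
So YilP is not produced.
LutB is non-functional in this strain, so it has no effect.
With no repressor bound, *yilW* is transcribed.

ON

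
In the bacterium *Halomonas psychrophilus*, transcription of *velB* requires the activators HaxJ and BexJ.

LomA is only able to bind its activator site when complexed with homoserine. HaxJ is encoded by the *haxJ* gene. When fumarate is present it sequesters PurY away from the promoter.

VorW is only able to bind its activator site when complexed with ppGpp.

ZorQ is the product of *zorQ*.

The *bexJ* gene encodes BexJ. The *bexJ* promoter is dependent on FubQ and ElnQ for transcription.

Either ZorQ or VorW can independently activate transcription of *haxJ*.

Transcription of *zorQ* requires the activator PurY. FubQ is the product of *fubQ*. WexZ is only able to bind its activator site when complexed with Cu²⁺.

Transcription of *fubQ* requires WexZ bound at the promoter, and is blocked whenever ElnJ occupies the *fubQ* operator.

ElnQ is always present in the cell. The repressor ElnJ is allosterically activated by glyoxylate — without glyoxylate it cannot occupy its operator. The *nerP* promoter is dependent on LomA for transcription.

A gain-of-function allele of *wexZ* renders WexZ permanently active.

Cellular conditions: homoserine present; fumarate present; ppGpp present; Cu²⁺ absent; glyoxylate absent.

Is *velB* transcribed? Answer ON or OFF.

ON

Fumarate is present, so PurY is inactive.
Required activator PurY is absent, so *zorQ* is not transcribed.
So ZorQ is not produced.
ppGpp is present, so VorW is active.
Activator VorW is present, so *haxJ* is transcribed.
So HaxJ is produced and active.
Glyoxylate is absent, so ElnJ is inactive.
WexZ is constitutively active in this strain.
No repressor is bound and WexZ is active, so *fubQ* is transcribed.
So FubQ is produced and active.
ElnQ is produced constitutively and is active.
No repressor is bound and FubQ and ElnQ are active, so *bexJ* is transcribed.
So BexJ is produced and active.
No repressor is bound and HaxJ and BexJ are active, so *velB* is transcribed.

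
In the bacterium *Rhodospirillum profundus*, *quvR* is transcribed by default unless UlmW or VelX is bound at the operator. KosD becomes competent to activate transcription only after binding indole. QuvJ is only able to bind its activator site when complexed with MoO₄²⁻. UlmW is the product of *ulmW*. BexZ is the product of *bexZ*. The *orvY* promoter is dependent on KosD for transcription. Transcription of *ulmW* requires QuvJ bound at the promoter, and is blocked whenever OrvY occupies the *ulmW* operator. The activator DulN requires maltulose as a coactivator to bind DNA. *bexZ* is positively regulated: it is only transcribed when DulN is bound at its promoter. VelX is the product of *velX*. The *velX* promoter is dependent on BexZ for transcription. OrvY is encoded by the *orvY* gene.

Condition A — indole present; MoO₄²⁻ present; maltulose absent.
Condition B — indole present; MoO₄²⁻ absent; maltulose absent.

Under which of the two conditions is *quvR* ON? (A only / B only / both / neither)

both

Condition A:
Indole is present, so KosD is active.
No repressor is bound and KosD is active, so *orvY* is transcribed.
So OrvY is produced and active.
MoO₄²⁻ is present, so QuvJ is active.
With repressor OrvY bound, *ulmW* is not transcribed.
So UlmW is not produced.
Maltulose is absent, so DulN is inactive.
Required activator DulN is absent, so *bexZ* is not transcribed.
So BexZ is not produced.
Required activator BexZ is absent, so *velX* is not transcribed.
So VelX is not produced.
With no repressor bound, *quvR* is transcribed.
→ *quvR* is ON in A.
Condition B:
Indole is present, so KosD is active.
No repressor is bound and KosD is active, so *orvY* is transcribed.
So OrvY is produced and active.
MoO₄²⁻ is absent, so QuvJ is inactive.
With repressor OrvY bound, *ulmW* is not transcribed.
So UlmW is not produced.
Maltulose is absent, so DulN is inactive.
Required activator DulN is absent, so *bexZ* is not transcribed.
So BexZ is not produced.
Required activator BexZ is absent, so *velX* is not transcribed.
So VelX is not produced.
With no repressor bound, *quvR* is transcribed.
→ *quvR* is ON in B.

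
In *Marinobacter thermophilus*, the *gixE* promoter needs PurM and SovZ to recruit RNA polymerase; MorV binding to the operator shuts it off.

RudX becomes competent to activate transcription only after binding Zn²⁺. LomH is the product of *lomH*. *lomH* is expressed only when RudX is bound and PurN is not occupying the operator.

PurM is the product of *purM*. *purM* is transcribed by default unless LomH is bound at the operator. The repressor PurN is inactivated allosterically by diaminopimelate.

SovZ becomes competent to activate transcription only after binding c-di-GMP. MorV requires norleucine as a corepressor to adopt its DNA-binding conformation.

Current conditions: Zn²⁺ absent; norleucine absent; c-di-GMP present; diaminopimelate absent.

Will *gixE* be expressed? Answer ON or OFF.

Norleucine is absent, so MorV is inactive.
Zn²⁺ is absent, so RudX is inactive.
Diaminopimelate is absent, so PurN is active.
With repressor PurN bound, *lomH* is not transcribed.
So LomH is not produced.
With no repressor bound, *purM* is transcribed.
So PurM is produced and active.
c-di-GMP is present, so SovZ is active.
No repressor is bound and PurM and SovZ are active, so *gixE* is transcribed.

ON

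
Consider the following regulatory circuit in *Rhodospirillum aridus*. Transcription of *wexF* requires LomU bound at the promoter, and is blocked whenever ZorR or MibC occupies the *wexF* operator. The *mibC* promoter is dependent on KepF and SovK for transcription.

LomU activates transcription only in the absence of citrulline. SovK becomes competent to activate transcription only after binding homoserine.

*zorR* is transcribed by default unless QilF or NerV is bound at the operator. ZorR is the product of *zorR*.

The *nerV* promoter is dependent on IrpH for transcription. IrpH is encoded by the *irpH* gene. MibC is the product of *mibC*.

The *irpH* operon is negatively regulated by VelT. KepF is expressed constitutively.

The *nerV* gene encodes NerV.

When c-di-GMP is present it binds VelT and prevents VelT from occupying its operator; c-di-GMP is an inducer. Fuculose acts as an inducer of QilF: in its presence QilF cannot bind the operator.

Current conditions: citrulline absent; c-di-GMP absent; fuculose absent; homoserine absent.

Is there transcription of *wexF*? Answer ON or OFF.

ON

Citrulline is absent, so LomU is active.
Fuculose is absent, so QilF is active.
c-di-GMP is absent, so VelT is active.
With repressor VelT bound, *irpH* is not transcribed.
So IrpH is not produced.
Required activator IrpH is absent, so *nerV* is not transcribed.
So NerV is not produced.
With repressor QilF bound, *zorR* is not transcribed.
So ZorR is not produced.
KepF is produced constitutively and is active.
Homoserine is absent, so SovK is inactive.
Required activator SovK is absent, so *mibC* is not transcribed.
So MibC is not produced.
No repressor is bound and LomU is active, so *wexF* is transcribed.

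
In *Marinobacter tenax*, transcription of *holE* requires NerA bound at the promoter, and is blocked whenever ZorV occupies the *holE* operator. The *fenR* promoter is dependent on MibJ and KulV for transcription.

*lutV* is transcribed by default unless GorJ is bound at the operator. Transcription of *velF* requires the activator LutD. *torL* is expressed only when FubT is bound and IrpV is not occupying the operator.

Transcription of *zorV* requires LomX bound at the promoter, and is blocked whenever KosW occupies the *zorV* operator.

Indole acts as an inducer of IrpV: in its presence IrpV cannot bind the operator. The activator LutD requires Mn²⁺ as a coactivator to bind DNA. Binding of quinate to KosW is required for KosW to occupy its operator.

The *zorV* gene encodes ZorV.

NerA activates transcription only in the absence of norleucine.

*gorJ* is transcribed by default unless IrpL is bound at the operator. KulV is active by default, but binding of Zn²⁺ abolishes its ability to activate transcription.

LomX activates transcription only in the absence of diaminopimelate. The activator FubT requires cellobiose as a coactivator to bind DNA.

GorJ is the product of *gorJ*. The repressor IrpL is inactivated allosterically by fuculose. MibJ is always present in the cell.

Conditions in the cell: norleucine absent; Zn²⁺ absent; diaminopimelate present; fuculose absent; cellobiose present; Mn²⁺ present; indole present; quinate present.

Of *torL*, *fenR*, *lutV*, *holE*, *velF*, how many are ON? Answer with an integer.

5

Cellobiose is present, so FubT is active.
Indole is present, so IrpV is inactive.
No repressor is bound and FubT is active, so *torL* is transcribed.
→ *torL* is ON.
MibJ is produced constitutively and is active.
Zn²⁺ is absent, so KulV is active.
No repressor is bound and MibJ and KulV are active, so *fenR* is transcribed.
→ *fenR* is ON.
Fuculose is absent, so IrpL is active.
With repressor IrpL bound, *gorJ* is not transcribed.
So GorJ is not produced.
With no repressor bound, *lutV* is transcribed.
→ *lutV* is ON.
Quinate is present, so KosW is active.
Diaminopimelate is present, so LomX is inactive.
With repressor KosW bound, *zorV* is not transcribed.
So ZorV is not produced.
Norleucine is absent, so NerA is active.
No repressor is bound and NerA is active, so *holE* is transcribed.
→ *holE* is ON.
Mn²⁺ is present, so LutD is active.
No repressor is bound and LutD is active, so *velF* is transcribed.
→ *velF* is ON.
5 of the 5 genes are transcribed.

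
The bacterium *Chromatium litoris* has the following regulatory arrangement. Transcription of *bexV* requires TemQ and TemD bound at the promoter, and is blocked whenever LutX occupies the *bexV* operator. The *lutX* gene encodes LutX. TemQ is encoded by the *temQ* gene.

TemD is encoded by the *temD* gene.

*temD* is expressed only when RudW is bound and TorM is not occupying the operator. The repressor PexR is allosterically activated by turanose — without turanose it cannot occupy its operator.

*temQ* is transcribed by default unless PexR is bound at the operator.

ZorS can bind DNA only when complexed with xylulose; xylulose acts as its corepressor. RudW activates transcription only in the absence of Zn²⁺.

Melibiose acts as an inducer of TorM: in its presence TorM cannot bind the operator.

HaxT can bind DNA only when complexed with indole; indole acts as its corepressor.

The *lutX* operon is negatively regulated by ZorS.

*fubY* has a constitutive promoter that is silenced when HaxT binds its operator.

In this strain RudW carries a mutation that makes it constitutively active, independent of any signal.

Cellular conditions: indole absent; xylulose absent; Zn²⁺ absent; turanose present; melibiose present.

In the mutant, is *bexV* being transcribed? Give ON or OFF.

OFF

Turanose is present, so PexR is active.
With repressor PexR bound, *temQ* is not transcribed.
So TemQ is not produced.
Xylulose is absent, so ZorS is inactive.
With no repressor bound, *lutX* is transcribed.
So LutX is produced and active.
RudW is constitutively active in this strain.
Melibiose is present, so TorM is inactive.
No repressor is bound and RudW is active, so *temD* is transcribed.
So TemD is produced and active.
With repressor LutX bound, *bexV* is not transcribed.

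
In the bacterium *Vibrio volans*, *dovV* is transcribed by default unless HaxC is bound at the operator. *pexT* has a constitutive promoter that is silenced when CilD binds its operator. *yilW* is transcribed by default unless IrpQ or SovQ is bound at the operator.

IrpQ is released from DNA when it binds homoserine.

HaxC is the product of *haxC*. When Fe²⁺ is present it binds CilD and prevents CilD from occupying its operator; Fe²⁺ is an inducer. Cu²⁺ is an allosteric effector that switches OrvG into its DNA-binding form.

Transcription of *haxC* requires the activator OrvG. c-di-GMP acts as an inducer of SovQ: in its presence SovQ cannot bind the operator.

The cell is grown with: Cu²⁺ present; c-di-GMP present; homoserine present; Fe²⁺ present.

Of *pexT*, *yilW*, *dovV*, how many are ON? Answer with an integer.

Fe²⁺ is present, so CilD is inactive.
With no repressor bound, *pexT* is transcribed.
→ *pexT* is ON.
Homoserine is present, so IrpQ is inactive.
c-di-GMP is present, so SovQ is inactive.
With no repressor bound, *yilW* is transcribed.
→ *yilW* is ON.
Cu²⁺ is present, so OrvG is active.
No repressor is bound and OrvG is active, so *haxC* is transcribed.
So HaxC is produced and active.
With repressor HaxC bound, *dovV* is not transcribed.
→ *dovV* is OFF.
2 of the 3 genes are transcribed.

2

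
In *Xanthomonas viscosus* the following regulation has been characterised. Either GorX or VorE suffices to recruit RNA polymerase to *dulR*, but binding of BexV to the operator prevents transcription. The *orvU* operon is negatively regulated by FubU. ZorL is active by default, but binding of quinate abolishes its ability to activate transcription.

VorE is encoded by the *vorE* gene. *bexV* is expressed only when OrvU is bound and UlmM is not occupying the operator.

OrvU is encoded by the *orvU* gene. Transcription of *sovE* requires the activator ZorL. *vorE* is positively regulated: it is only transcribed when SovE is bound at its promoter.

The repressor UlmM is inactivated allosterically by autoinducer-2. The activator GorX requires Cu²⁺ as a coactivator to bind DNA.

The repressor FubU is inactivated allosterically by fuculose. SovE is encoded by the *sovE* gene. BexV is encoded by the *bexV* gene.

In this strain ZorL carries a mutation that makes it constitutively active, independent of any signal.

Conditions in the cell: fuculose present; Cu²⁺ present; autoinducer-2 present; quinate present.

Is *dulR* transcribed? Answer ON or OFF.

OFF

Fuculose is present, so FubU is inactive.
With no repressor bound, *orvU* is transcribed.
So OrvU is produced and active.
Autoinducer-2 is present, so UlmM is inactive.
No repressor is bound and OrvU is active, so *bexV* is transcribed.
So BexV is produced and active.
Cu²⁺ is present, so GorX is active.
ZorL is constitutively active in this strain.
No repressor is bound and ZorL is active, so *sovE* is transcribed.
So SovE is produced and active.
No repressor is bound and SovE is active, so *vorE* is transcribed.
So VorE is produced and active.
With repressor BexV bound, *dulR* is not transcribed.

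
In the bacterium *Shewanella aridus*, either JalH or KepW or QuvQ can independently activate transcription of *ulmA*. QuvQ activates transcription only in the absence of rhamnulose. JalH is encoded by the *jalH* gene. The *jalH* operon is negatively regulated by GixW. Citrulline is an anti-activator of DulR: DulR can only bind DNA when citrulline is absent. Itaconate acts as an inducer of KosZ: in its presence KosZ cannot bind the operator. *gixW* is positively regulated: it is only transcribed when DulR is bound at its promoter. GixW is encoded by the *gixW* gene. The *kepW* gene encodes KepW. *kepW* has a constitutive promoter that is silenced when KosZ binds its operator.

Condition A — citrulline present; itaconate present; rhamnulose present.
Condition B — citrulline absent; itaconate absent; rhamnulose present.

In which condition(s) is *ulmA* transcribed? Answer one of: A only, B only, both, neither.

Condition A:
Citrulline is present, so DulR is inactive.
Required activator DulR is absent, so *gixW* is not transcribed.
So GixW is not produced.
With no repressor bound, *jalH* is transcribed.
So JalH is produced and active.
Itaconate is present, so KosZ is inactive.
With no repressor bound, *kepW* is transcribed.
So KepW is produced and active.
Rhamnulose is present, so QuvQ is inactive.
Activator JalH is present, so *ulmA* is transcribed.
→ *ulmA* is ON in A.
Condition B:
Citrulline is absent, so DulR is active.
No repressor is bound and DulR is active, so *gixW* is transcribed.
So GixW is produced and active.
With repressor GixW bound, *jalH* is not transcribed.
So JalH is not produced.
Itaconate is absent, so KosZ is active.
With repressor KosZ bound, *kepW* is not transcribed.
So KepW is not produced.
Rhamnulose is present, so QuvQ is inactive.
No activator is available at the *ulmA* promoter, so *ulmA* is not transcribed.
→ *ulmA* is OFF in B.

A only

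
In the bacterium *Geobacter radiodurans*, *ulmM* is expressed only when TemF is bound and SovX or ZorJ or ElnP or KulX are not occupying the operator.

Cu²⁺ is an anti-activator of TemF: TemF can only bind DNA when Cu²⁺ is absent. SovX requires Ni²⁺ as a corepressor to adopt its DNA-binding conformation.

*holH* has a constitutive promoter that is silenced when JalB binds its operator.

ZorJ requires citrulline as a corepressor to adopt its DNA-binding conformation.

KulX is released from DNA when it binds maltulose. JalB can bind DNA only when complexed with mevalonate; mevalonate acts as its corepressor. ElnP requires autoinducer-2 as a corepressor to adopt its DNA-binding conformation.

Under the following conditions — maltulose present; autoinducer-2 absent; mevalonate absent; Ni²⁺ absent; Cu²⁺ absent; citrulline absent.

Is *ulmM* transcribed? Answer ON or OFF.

Ni²⁺ is absent, so SovX is inactive.
Citrulline is absent, so ZorJ is inactive.
Autoinducer-2 is absent, so ElnP is inactive.
Maltulose is present, so KulX is inactive.
Cu²⁺ is absent, so TemF is active.
No repressor is bound and TemF is active, so *ulmM* is transcribed.

ON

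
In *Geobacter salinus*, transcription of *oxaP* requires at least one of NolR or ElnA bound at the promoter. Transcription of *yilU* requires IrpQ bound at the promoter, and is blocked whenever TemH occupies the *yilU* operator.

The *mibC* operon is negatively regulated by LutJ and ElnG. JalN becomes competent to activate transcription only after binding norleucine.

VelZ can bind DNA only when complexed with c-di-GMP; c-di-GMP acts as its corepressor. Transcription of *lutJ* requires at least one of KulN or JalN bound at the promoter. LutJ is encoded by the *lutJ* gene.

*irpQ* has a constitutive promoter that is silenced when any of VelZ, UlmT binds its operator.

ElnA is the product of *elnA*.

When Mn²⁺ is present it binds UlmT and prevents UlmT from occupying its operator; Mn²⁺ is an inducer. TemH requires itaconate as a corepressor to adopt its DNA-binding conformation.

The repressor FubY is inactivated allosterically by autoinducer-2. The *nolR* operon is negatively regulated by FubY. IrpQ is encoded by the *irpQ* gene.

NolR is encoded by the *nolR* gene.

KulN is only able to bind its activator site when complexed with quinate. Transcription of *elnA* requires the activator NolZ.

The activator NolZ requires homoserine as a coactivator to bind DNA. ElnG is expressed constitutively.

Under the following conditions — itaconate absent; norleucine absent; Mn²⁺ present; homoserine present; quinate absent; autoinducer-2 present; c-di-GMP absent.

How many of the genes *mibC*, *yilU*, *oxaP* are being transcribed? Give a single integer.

2

Quinate is absent, so KulN is inactive.
Norleucine is absent, so JalN is inactive.
No activator is available at the *lutJ* promoter, so *lutJ* is not transcribed.
So LutJ is not produced.
ElnG is produced constitutively and is active.
With repressor ElnG bound, *mibC* is not transcribed.
→ *mibC* is OFF.
Itaconate is absent, so TemH is inactive.
c-di-GMP is absent, so VelZ is inactive.
Mn²⁺ is present, so UlmT is inactive.
With no repressor bound, *irpQ* is transcribed.
So IrpQ is produced and active.
No repressor is bound and IrpQ is active, so *yilU* is transcribed.
→ *yilU* is ON.
Autoinducer-2 is present, so FubY is inactive.
With no repressor bound, *nolR* is transcribed.
So NolR is produced and active.
Homoserine is present, so NolZ is active.
No repressor is bound and NolZ is active, so *elnA* is transcribed.
So ElnA is produced and active.
Activator NolR is present, so *oxaP* is transcribed.
→ *oxaP* is ON.
2 of the 3 genes are transcribed.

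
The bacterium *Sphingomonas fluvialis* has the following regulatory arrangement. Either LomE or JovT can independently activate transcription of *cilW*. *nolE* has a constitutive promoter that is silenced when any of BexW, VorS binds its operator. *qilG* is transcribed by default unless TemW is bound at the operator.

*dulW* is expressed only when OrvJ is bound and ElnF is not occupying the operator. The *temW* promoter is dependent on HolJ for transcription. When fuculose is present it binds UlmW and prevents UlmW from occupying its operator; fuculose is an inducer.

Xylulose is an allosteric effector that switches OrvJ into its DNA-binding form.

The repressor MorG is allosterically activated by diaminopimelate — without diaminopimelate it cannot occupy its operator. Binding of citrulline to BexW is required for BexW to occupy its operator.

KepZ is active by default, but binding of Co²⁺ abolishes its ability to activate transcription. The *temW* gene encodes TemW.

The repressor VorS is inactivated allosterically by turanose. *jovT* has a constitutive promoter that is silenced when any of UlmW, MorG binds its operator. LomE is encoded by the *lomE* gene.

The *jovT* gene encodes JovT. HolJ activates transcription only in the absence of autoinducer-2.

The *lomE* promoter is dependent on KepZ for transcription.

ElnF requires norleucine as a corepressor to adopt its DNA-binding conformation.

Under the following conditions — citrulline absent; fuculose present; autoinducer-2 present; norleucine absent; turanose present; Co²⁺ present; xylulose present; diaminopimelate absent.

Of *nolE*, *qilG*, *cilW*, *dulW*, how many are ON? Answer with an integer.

Citrulline is absent, so BexW is inactive.
Turanose is present, so VorS is inactive.
With no repressor bound, *nolE* is transcribed.
→ *nolE* is ON.
Autoinducer-2 is present, so HolJ is inactive.
Required activator HolJ is absent, so *temW* is not transcribed.
So TemW is not produced.
With no repressor bound, *qilG* is transcribed.
→ *qilG* is ON.
Co²⁺ is present, so KepZ is inactive.
Required activator KepZ is absent, so *lomE* is not transcribed.
So LomE is not produced.
Fuculose is present, so UlmW is inactive.
Diaminopimelate is absent, so MorG is inactive.
With no repressor bound, *jovT* is transcribed.
So JovT is produced and active.
Activator JovT is present, so *cilW* is transcribed.
→ *cilW* is ON.
Norleucine is absent, so ElnF is inactive.
Xylulose is present, so OrvJ is active.
No repressor is bound and OrvJ is active, so *dulW* is transcribed.
→ *dulW* is ON.
4 of the 4 genes are transcribed.

4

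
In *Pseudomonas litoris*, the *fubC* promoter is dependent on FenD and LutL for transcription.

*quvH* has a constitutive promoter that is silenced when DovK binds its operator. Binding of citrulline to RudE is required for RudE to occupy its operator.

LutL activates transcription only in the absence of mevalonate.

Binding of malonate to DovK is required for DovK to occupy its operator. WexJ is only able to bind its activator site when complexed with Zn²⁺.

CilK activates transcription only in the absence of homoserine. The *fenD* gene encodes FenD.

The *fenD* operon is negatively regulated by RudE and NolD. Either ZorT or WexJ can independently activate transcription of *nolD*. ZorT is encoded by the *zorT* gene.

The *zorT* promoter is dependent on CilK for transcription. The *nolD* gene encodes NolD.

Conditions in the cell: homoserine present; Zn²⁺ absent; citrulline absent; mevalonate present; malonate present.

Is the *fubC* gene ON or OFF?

Citrulline is absent, so RudE is inactive.
Homoserine is present, so CilK is inactive.
Required activator CilK is absent, so *zorT* is not transcribed.
So ZorT is not produced.
Zn²⁺ is absent, so WexJ is inactive.
No activator is available at the *nolD* promoter, so *nolD* is not transcribed.
So NolD is not produced.
With no repressor bound, *fenD* is transcribed.
So FenD is produced and active.
Mevalonate is present, so LutL is inactive.
Required activator LutL is absent, so *fubC* is not transcribed.

OFF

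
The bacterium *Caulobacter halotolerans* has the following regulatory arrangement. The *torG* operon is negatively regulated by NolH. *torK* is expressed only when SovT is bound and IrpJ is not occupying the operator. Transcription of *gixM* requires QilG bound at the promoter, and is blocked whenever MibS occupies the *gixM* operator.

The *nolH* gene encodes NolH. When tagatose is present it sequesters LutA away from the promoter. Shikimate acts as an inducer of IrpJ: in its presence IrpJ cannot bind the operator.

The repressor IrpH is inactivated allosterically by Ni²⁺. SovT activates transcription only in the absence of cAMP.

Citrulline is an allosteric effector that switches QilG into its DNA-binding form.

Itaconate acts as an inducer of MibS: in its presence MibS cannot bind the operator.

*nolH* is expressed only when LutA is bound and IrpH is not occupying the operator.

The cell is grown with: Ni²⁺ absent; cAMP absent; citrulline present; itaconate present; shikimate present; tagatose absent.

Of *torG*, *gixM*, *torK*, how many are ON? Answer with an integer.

3

Tagatose is absent, so LutA is active.
Ni²⁺ is absent, so IrpH is active.
With repressor IrpH bound, *nolH* is not transcribed.
So NolH is not produced.
With no repressor bound, *torG* is transcribed.
→ *torG* is ON.
Itaconate is present, so MibS is inactive.
Citrulline is present, so QilG is active.
No repressor is bound and QilG is active, so *gixM* is transcribed.
→ *gixM* is ON.
Shikimate is present, so IrpJ is inactive.
cAMP is absent, so SovT is active.
No repressor is bound and SovT is active, so *torK* is transcribed.
→ *torK* is ON.
3 of the 3 genes are transcribed.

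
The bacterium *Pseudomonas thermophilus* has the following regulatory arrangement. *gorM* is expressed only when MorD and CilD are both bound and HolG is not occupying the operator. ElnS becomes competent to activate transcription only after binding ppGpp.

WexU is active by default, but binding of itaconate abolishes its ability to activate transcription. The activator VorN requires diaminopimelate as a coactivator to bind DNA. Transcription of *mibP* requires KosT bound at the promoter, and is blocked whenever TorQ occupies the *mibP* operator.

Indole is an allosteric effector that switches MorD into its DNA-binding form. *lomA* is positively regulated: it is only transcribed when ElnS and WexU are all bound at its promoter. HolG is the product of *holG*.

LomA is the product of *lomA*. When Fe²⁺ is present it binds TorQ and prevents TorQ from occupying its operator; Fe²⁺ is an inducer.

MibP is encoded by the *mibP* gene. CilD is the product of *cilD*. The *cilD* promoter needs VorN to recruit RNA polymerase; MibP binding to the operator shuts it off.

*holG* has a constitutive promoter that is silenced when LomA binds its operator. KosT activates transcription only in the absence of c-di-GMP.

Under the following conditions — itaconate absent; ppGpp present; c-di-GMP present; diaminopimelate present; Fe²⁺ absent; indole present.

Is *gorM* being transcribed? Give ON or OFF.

ppGpp is present, so ElnS is active.
Itaconate is absent, so WexU is active.
No repressor is bound and ElnS and WexU are active, so *lomA* is transcribed.
So LomA is produced and active.
With repressor LomA bound, *holG* is not transcribed.
So HolG is not produced.
Indole is present, so MorD is active.
Fe²⁺ is absent, so TorQ is active.
c-di-GMP is present, so KosT is inactive.
With repressor TorQ bound, *mibP* is not transcribed.
So MibP is not produced.
Diaminopimelate is present, so VorN is active.
No repressor is bound and VorN is active, so *cilD* is transcribed.
So CilD is produced and active.
No repressor is bound and MorD and CilD are active, so *gorM* is transcribed.

ON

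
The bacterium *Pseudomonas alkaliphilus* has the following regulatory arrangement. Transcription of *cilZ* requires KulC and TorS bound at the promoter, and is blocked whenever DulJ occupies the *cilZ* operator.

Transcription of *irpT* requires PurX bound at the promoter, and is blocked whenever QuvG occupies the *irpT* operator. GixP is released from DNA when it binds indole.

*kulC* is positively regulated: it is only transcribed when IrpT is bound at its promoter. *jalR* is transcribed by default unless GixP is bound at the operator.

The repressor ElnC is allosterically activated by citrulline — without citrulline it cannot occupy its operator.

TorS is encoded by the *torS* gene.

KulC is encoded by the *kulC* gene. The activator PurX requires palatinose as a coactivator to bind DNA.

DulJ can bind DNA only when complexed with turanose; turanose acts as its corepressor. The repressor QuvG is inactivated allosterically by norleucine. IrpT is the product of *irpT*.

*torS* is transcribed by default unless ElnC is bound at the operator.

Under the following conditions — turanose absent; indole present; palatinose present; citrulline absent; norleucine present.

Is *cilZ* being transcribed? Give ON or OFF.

Norleucine is present, so QuvG is inactive.
Palatinose is present, so PurX is active.
No repressor is bound and PurX is active, so *irpT* is transcribed.
So IrpT is produced and active.
No repressor is bound and IrpT is active, so *kulC* is transcribed.
So KulC is produced and active.
Citrulline is absent, so ElnC is inactive.
With no repressor bound, *torS* is transcribed.
So TorS is produced and active.
Turanose is absent, so DulJ is inactive.
No repressor is bound and KulC and TorS are active, so *cilZ* is transcribed.

ON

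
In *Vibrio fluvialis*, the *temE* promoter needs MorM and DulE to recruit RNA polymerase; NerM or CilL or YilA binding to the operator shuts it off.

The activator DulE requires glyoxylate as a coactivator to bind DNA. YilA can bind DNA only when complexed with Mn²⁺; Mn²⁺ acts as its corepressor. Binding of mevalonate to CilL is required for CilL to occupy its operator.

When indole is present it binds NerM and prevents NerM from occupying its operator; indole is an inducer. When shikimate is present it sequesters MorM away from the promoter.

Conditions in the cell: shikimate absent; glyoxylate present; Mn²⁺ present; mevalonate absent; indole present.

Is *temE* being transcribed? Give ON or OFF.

Shikimate is absent, so MorM is active.
Indole is present, so NerM is inactive.
Mevalonate is absent, so CilL is inactive.
Mn²⁺ is present, so YilA is active.
Glyoxylate is present, so DulE is active.
With repressor YilA bound, *temE* is not transcribed.

OFF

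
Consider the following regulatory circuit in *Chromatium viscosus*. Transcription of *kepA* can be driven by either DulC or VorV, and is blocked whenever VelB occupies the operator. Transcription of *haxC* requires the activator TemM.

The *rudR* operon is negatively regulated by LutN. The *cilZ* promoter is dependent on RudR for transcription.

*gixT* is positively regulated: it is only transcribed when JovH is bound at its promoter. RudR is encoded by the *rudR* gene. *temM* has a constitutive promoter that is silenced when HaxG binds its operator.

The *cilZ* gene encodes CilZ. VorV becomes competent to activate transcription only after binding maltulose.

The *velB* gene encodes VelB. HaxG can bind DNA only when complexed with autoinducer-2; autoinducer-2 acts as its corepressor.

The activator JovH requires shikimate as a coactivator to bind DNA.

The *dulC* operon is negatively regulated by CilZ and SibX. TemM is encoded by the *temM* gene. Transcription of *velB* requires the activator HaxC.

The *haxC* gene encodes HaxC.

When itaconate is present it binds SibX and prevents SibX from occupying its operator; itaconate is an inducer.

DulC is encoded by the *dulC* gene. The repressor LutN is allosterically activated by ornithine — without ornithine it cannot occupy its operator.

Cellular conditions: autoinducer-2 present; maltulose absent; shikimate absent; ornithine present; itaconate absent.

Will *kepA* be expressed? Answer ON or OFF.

OFF

Ornithine is present, so LutN is active.
With repressor LutN bound, *rudR* is not transcribed.
So RudR is not produced.
Required activator RudR is absent, so *cilZ* is not transcribed.
So CilZ is not produced.
Itaconate is absent, so SibX is active.
With repressor SibX bound, *dulC* is not transcribed.
So DulC is not produced.
Maltulose is absent, so VorV is inactive.
Autoinducer-2 is present, so HaxG is active.
With repressor HaxG bound, *temM* is not transcribed.
So TemM is not produced.
Required activator TemM is absent, so *haxC* is not transcribed.
So HaxC is not produced.
Required activator HaxC is absent, so *velB* is not transcribed.
So VelB is not produced.
No activator is available at the *kepA* promoter, so *kepA* is not transcribed.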